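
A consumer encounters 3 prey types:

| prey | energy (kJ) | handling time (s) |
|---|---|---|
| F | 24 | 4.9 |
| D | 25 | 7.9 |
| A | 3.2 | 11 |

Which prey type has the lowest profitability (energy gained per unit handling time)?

A

In descending order of E/h:
F: 24/4.9 = 4.9 kJ/s
D: 25/7.9 = 3.16 kJ/s
A: 3.2/11 = 0.291 kJ/s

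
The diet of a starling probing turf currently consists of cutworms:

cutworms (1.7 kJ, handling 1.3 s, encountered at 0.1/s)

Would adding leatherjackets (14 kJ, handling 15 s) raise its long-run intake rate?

Current rate: (0.1×1.7)/(1 + 0.1×1.3) = 0.1504 kJ/s.
leatherjackets: E/h = 14/15 = 0.9333 kJ/s.
Since 0.9333 > R, including leatherjackets increases the long-run rate.

Yes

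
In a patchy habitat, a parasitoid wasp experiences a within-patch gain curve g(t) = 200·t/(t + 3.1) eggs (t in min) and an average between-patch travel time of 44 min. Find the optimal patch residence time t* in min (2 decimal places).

By the marginal value theorem, leave when the instantaneous gain rate g'(t) equals the habitat-wide average g(t)/(T + t).
g'(t) = 200·3.1/(t + 3.1)². Setting 200·3.1/(t+3.1)² = 200t/[(t+3.1)(44+t)] gives 3.1(44+t) = t(t+3.1), so t² = 3.1×44 = 136.4.
t* = √136.4 = 11.68 min.

11.68 min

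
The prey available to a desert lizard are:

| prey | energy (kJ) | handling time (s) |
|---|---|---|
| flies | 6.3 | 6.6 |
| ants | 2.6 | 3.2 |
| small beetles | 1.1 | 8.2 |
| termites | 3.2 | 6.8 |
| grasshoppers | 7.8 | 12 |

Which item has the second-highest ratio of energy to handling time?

ants

In descending order of E/h:
flies: 6.3/6.6 = 0.955 kJ/s
ants: 2.6/3.2 = 0.812 kJ/s
grasshoppers: 7.8/12 = 0.65 kJ/s
termites: 3.2/6.8 = 0.471 kJ/s
small beetles: 1.1/8.2 = 0.134 kJ/s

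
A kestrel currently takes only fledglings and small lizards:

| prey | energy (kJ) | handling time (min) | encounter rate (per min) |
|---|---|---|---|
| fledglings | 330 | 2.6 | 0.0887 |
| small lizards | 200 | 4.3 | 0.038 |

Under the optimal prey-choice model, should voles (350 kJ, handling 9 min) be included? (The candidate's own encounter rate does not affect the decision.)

Current rate: (0.0887×330 + 0.038×200)/(1 + 0.0887×2.6 + 0.038×4.3) = 26.45 kJ/min.
voles: E/h = 350/9 = 38.89 kJ/min.
38.89 > 26.45, so adding voles raises the average — include it.

Yes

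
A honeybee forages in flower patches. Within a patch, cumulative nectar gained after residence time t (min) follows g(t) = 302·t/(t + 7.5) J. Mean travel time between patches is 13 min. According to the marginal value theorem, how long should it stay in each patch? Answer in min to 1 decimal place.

By the marginal value theorem, leave when the instantaneous gain rate g'(t) equals the habitat-wide average g(t)/(T + t).
g'(t) = 302·7.5/(t + 7.5)². Setting 302·7.5/(t+7.5)² = 302t/[(t+7.5)(13+t)] gives 7.5(13+t) = t(t+7.5), so t² = 7.5×13 = 97.5.
t* = √97.5 = 9.874 min.

9.9 min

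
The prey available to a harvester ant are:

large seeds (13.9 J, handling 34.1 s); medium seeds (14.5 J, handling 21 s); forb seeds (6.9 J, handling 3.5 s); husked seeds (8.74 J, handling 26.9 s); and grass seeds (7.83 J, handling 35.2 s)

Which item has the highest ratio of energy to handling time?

forb seeds

Profitability E/h (J/s): large seeds = 13.9/34.1 = 0.408, medium seeds = 14.5/21 = 0.69, forb seeds = 6.9/3.5 = 1.97, husked seeds = 8.74/26.9 = 0.325, grass seeds = 7.83/35.2 = 0.222.
Ranked: forb seeds > medium seeds > large seeds > husked seeds > grass seeds.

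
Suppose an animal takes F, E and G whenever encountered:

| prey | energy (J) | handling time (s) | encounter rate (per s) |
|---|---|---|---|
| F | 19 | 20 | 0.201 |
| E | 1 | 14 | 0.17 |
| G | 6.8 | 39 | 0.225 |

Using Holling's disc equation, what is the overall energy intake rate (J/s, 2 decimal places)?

0.34 J/s

Energy encountered per unit search time: 0.201×19 + 0.17×1 + 0.225×6.8 = 5.519 J/s.
Handling time per unit search time: 0.201×20 + 0.17×14 + 0.225×39 = 15.18.
Rate = 5.519/(1 + 15.18) = 0.3412 J/s.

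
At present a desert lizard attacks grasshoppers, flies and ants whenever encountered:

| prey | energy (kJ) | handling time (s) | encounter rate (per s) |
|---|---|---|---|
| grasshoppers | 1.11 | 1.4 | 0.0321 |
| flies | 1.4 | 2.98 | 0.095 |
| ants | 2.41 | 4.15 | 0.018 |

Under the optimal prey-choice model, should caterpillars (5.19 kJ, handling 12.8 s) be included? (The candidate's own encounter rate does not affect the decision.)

On grasshoppers, flies and ants alone, R = ΣλE/(1+Σλh) = 0.212/1.403 = 0.1511 kJ/s.
Profitability of caterpillars: 5.19/12.8 = 0.4055 kJ/s.
Since 0.4055 > R, including caterpillars increases the long-run rate.

Yes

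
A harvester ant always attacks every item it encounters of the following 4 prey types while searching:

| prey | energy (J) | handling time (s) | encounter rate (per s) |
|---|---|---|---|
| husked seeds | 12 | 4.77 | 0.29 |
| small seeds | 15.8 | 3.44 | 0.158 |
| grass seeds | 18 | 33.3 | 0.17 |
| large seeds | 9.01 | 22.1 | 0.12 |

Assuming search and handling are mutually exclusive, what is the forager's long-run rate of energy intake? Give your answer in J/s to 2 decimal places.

0.90 J/s

R = (0.29×12 + 0.158×15.8 + 0.17×18 + 0.12×9.01) / (1 + 0.29×4.77 + 0.158×3.44 + 0.17×33.3 + 0.12×22.1) = 10.12/11.24 = 0.9002 J/s.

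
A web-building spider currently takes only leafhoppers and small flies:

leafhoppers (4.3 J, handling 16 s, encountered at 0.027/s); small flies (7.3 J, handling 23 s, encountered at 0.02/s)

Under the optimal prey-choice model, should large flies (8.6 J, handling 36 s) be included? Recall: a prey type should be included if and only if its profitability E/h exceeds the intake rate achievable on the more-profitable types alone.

Current rate: (0.027×4.3 + 0.02×7.3)/(1 + 0.027×16 + 0.02×23) = 0.1385 J/s.
Profitability of large flies: 8.6/36 = 0.2389 J/s.
Since 0.2389 > R, including large flies increases the long-run rate.

Yes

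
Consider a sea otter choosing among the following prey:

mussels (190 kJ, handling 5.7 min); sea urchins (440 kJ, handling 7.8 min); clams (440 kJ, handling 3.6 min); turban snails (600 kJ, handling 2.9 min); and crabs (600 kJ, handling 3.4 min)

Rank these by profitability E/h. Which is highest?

In descending order of E/h:
turban snails: 600/2.9 = 207 kJ/min
crabs: 600/3.4 = 176 kJ/min
clams: 440/3.6 = 122 kJ/min
sea urchins: 440/7.8 = 56.4 kJ/min
mussels: 190/5.7 = 33.3 kJ/min

turban snails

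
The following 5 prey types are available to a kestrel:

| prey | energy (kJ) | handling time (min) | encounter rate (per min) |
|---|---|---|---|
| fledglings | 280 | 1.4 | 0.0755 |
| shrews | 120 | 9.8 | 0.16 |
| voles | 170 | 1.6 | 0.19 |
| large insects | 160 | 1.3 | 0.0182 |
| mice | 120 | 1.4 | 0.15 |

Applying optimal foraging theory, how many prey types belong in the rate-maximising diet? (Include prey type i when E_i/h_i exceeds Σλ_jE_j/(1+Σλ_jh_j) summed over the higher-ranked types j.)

E/h in descending order: fledglings 200, large insects 123, voles 106, mice 85.7, shrews 12.2 kJ/min. The optimal diet is the largest prefix of this list for which every included type satisfies E_i/h_i > R on the types above it.
Rate on top 1: 19.12. large insects: 123 > 19.12 → include.
Rate on top 2: 21.3. voles: 106 > 21.3 → include.
Rate on top 3: 39.31. mice: 85.7 > 39.31 → include.
Rate on top 4: 45.24. shrews: 12.2 < 45.24 → exclude; stop.
Optimal diet: fledglings, large insects, voles, mice — 4 of 5 types.

4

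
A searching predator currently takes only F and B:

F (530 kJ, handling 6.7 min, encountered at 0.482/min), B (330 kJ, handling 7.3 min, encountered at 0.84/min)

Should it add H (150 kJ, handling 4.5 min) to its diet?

No

Intake rate on the current diet: R = (0.482×530 + 0.84×330) / (1 + 0.482×6.7 + 0.84×7.3) = 532.7/10.36 = 51.41 kJ/min.
H: E/h = 150/4.5 = 33.33 kJ/min.
Since 33.33 < R, time spent handling H is better spent searching.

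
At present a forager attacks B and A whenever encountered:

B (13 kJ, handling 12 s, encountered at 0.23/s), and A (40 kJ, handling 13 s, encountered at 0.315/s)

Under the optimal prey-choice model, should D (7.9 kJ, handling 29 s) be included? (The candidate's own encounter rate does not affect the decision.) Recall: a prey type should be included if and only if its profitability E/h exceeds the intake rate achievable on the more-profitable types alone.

Intake rate on the current diet: R = (0.23×13 + 0.315×40) / (1 + 0.23×12 + 0.315×13) = 15.59/7.855 = 1.985 kJ/s.
D: E/h = 7.9/29 = 0.2724 kJ/s.
Since 0.2724 < R, time spent handling D is better spent searching.

No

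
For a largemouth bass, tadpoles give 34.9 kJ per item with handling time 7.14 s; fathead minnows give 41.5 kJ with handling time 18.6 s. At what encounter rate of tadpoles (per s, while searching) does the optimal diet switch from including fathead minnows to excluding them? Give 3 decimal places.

Drop fathead minnows once their profitability E₂/h₂ falls below the rate achievable on tadpoles alone: E₂/h₂ = λE₁/(1 + λh₁).
Solve for λ: λE₁h₂ = E₂(1 + λh₁) → λ(E₁h₂ − E₂h₁) = E₂ → λ = E₂/(E₁h₂ − E₂h₁).
λ = 41.5/(34.9×18.6 − 41.5×7.14) = 41.5/352.8 = 0.1176 per s.

0.118 per s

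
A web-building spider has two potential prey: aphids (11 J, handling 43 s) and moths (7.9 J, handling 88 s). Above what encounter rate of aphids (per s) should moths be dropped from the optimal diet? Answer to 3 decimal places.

0.013 per s

The zero-one rule: include moths iff E₂/h₂ > λE₁/(1+λh₁). Equality gives the switch point.
λE₁h₂ = E₂ + λE₂h₁ ⇒ λ = E₂/(E₁h₂ − E₂h₁) = 7.9/(968 − 339.7) = 0.01257 per s.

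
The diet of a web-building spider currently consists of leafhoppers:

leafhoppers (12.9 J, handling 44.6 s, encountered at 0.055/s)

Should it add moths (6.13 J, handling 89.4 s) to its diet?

Current rate: (0.055×12.9)/(1 + 0.055×44.6) = 0.2055 J/s.
Profitability of moths: 6.13/89.4 = 0.06857 J/s.
Since 0.06857 < R, time spent handling moths is better spent searching.

No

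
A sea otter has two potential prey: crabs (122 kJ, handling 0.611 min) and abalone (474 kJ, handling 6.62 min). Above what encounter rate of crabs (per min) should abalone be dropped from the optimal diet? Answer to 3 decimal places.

0.915 per min

The zero-one rule: include abalone iff E₂/h₂ > λE₁/(1+λh₁). Equality gives the switch point.
λE₁h₂ = E₂ + λE₂h₁ ⇒ λ = E₂/(E₁h₂ − E₂h₁) = 474/(807.6 − 289.6) = 0.915 per min.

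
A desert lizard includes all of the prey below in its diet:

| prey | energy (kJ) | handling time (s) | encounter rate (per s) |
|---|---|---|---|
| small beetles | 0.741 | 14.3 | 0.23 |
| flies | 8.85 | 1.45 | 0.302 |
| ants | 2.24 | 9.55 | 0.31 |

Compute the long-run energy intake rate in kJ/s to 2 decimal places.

Energy encountered per unit search time: 0.23×0.741 + 0.302×8.85 + 0.31×2.24 = 3.538 kJ/s.
Handling time per unit search time: 0.23×14.3 + 0.302×1.45 + 0.31×9.55 = 6.687.
Rate = 3.538/(1 + 6.687) = 0.4602 kJ/s.

0.46 kJ/s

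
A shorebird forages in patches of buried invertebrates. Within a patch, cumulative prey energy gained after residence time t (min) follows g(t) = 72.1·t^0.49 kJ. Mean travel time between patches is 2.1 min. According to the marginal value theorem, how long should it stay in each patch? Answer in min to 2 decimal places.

Maximise g(t)/(T+t): set derivative to zero → g'(t)(T+t) = g(t).
g'(t) = 0.49·72.1·t^-0.51. Setting 0.49·72.1·t^-0.51 = 72.1·t^0.49/(2.1+t) gives 0.49(2.1+t) = t, so 0.51·t = 0.49×2.1.
t* = 0.49×2.1/0.51 = 2.018 min.

2.02 min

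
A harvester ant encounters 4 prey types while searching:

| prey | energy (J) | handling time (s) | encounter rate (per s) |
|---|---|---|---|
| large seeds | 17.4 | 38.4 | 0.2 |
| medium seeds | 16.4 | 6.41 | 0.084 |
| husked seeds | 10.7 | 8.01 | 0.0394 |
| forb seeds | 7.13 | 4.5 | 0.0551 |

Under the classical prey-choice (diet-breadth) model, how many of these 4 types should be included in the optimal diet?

3

Profitabilities (E/h, J/s): medium seeds 2.56, forb seeds 1.58, husked seeds 1.34, large seeds 0.453. Add prey in this order while the next type's profitability exceeds the intake rate on those already taken.
Rate on top 1: 0.8955. forb seeds: 1.58 > 0.8955 → include.
Rate on top 2: 0.9911. husked seeds: 1.34 > 0.9911 → include.
Rate on top 3: 1.043. large seeds: 0.453 < 1.043 → exclude; stop.
Optimal diet: medium seeds, forb seeds, husked seeds — 3 of 4 types.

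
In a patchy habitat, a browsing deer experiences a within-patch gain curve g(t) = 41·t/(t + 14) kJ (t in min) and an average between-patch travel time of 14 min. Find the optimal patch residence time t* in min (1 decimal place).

14.0 min

Maximise g(t)/(T+t): set derivative to zero → g'(t)(T+t) = g(t).
g'(t) = 41·14/(t + 14)². Setting 41·14/(t+14)² = 41t/[(t+14)(14+t)] gives 14(14+t) = t(t+14), so t² = 14×14 = 196.
t* = √196 = 14 min.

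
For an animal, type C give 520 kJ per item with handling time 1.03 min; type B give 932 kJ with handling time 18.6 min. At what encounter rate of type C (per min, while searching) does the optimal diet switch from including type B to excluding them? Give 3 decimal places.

0.107 per min

The zero-one rule: include type B iff E₂/h₂ > λE₁/(1+λh₁). Equality gives the switch point.
λE₁h₂ = E₂ + λE₂h₁ ⇒ λ = E₂/(E₁h₂ − E₂h₁) = 932/(9672 − 960) = 0.107 per min.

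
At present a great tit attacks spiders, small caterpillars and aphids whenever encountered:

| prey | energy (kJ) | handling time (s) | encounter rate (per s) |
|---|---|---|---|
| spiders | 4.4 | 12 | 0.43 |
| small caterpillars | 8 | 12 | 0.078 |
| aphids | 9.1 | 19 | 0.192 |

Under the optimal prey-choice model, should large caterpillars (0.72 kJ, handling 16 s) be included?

Current rate: (0.43×4.4 + 0.078×8 + 0.192×9.1)/(1 + 0.43×12 + 0.078×12 + 0.192×19) = 0.3968 kJ/s.
Profitability of large caterpillars: 0.72/16 = 0.045 kJ/s.
0.045 < 0.3968, so adding large caterpillars would lower the average — exclude it.

No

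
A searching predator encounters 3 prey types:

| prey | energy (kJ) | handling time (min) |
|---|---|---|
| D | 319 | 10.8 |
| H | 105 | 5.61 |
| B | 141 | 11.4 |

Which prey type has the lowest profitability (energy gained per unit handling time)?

B

In descending order of E/h:
D: 319/10.8 = 29.5 kJ/min
H: 105/5.61 = 18.7 kJ/min
B: 141/11.4 = 12.4 kJ/min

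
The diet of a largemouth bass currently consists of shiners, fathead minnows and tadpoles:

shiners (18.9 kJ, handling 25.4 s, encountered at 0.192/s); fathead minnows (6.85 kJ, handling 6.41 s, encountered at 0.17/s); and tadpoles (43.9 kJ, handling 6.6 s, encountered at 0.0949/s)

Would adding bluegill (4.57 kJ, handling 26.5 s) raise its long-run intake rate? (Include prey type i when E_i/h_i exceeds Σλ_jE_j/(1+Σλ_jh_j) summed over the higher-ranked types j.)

No

Current rate: (0.192×18.9 + 0.17×6.85 + 0.0949×43.9)/(1 + 0.192×25.4 + 0.17×6.41 + 0.0949×6.6) = 1.18 kJ/s.
bluegill: E/h = 4.57/26.5 = 0.1725 kJ/s.
0.1725 < 1.18, so adding bluegill would lower the average — exclude it.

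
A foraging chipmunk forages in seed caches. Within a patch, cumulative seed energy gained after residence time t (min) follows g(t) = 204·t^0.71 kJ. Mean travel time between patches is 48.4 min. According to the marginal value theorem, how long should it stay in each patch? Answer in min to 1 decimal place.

Optimal t* satisfies g'(t*) = g(t*)/(T + t*).
g'(t) = 0.71·204·t^-0.29. Setting 0.71·204·t^-0.29 = 204·t^0.71/(48.4+t) gives 0.71(48.4+t) = t, so 0.29·t = 0.71×48.4.
t* = 0.71×48.4/0.29 = 118.5 min.

118.5 min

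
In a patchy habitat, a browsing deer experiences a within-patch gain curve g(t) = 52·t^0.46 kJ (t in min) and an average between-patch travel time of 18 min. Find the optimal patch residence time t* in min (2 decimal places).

15.33 min

By the marginal value theorem, leave when the instantaneous gain rate g'(t) equals the habitat-wide average g(t)/(T + t).
g'(t) = 0.46·52·t^-0.54. Setting 0.46·52·t^-0.54 = 52·t^0.46/(18+t) gives 0.46(18+t) = t, so 0.54·t = 0.46×18.
t* = 0.46×18/0.54 = 15.33 min.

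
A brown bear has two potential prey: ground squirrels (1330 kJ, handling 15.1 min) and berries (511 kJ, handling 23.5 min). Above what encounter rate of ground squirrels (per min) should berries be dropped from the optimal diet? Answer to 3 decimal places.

Drop berries once their profitability E₂/h₂ falls below the rate achievable on ground squirrels alone: E₂/h₂ = λE₁/(1 + λh₁).
Solve for λ: λE₁h₂ = E₂(1 + λh₁) → λ(E₁h₂ − E₂h₁) = E₂ → λ = E₂/(E₁h₂ − E₂h₁).
λ = 511/(1330×23.5 − 511×15.1) = 511/2.354e+04 = 0.02171 per min.

0.022 per min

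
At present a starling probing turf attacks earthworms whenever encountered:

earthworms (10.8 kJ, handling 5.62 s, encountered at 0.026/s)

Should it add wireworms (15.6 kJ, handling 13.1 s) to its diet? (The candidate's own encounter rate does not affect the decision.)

Yes

On earthworms alone, R = ΣλE/(1+Σλh) = 0.2808/1.146 = 0.245 kJ/s.
wireworms: E/h = 15.6/13.1 = 1.191 kJ/s.
1.191 > 0.245, so adding wireworms raises the average — include it.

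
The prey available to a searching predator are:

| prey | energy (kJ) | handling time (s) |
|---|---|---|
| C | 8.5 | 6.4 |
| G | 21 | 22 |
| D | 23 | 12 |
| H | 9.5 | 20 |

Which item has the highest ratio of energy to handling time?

In descending order of E/h:
D: 23/12 = 1.92 kJ/s
C: 8.5/6.4 = 1.33 kJ/s
G: 21/22 = 0.955 kJ/s
H: 9.5/20 = 0.475 kJ/s

D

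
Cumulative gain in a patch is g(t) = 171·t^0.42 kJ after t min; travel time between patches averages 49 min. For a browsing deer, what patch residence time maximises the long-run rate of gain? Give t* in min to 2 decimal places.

35.48 min

Optimal t* satisfies g'(t*) = g(t*)/(T + t*).
g'(t) = 0.42·171·t^-0.58. Setting 0.42·171·t^-0.58 = 171·t^0.42/(49+t) gives 0.42(49+t) = t, so 0.58·t = 0.42×49.
t* = 0.42×49/0.58 = 35.48 min.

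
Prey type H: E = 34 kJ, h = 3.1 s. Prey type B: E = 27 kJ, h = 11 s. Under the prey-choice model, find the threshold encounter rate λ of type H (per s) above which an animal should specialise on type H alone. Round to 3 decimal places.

0.093 per s

The zero-one rule: include type B iff E₂/h₂ > λE₁/(1+λh₁). Equality gives the switch point.
λE₁h₂ = E₂ + λE₂h₁ ⇒ λ = E₂/(E₁h₂ − E₂h₁) = 27/(374 − 83.7) = 0.09301 per s.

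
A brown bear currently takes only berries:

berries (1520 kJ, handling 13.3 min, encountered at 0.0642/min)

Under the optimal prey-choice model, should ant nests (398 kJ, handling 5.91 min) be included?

Yes

Intake rate on the current diet: R = (0.0642×1520) / (1 + 0.0642×13.3) = 97.58/1.854 = 52.64 kJ/min.
Profitability of ant nests: 398/5.91 = 67.34 kJ/min.
67.34 > 52.64, so adding ant nests raises the average — include it.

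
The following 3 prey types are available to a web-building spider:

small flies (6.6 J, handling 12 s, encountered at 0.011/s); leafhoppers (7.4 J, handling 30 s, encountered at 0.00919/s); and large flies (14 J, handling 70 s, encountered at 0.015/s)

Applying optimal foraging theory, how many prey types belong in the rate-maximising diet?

3

Rank by E/h (J/s): small flies 0.55, leafhoppers 0.247, large flies 0.2. Include each in turn until the next type's E/h falls below the running intake rate.
Rate on top 1: 0.06413. leafhoppers: 0.247 > 0.06413 → include.
Rate on top 2: 0.09988. large flies: 0.2 > 0.09988 → include.
Optimal diet: small flies, leafhoppers, large flies — 3 of 3 types.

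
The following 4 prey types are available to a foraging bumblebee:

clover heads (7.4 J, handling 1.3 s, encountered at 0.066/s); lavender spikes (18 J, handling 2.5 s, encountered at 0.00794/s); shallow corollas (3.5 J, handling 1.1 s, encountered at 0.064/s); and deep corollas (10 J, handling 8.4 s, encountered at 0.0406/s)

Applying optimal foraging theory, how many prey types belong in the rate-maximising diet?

4

Profitabilities (E/h, J/s): lavender spikes 7.2, clover heads 5.69, shallow corollas 3.18, deep corollas 1.19. Add prey in this order while the next type's profitability exceeds the intake rate on those already taken.
Rate on top 1: 0.1401. clover heads: 5.69 > 0.1401 → include.
Rate on top 2: 0.571. shallow corollas: 3.18 > 0.571 → include.
Rate on top 3: 0.7273. deep corollas: 1.19 > 0.7273 → include.
Optimal diet: lavender spikes, clover heads, shallow corollas, deep corollas — 4 of 4 types.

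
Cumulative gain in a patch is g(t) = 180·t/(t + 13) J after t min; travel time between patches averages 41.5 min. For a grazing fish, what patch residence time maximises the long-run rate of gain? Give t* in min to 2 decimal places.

23.23 min

Optimal t* satisfies g'(t*) = g(t*)/(T + t*).
g'(t) = 180·13/(t + 13)². Setting 180·13/(t+13)² = 180t/[(t+13)(41.5+t)] gives 13(41.5+t) = t(t+13), so t² = 13×41.5 = 539.5.
t* = √539.5 = 23.23 min.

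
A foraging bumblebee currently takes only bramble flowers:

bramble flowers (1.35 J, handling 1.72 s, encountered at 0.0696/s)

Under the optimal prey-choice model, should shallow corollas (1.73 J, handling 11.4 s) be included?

On bramble flowers alone, R = ΣλE/(1+Σλh) = 0.09396/1.12 = 0.08391 J/s.
Profitability of shallow corollas: 1.73/11.4 = 0.1518 J/s.
0.1518 > 0.08391, so adding shallow corollas raises the average — include it.

Yes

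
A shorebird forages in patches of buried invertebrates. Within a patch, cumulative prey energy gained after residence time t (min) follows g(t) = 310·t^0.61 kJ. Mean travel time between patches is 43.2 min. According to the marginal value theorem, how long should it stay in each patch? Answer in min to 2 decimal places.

67.57 min

Maximise g(t)/(T+t): set derivative to zero → g'(t)(T+t) = g(t).
g'(t) = 0.61·310·t^-0.39. Setting 0.61·310·t^-0.39 = 310·t^0.61/(43.2+t) gives 0.61(43.2+t) = t, so 0.39·t = 0.61×43.2.
t* = 0.61×43.2/0.39 = 67.57 min.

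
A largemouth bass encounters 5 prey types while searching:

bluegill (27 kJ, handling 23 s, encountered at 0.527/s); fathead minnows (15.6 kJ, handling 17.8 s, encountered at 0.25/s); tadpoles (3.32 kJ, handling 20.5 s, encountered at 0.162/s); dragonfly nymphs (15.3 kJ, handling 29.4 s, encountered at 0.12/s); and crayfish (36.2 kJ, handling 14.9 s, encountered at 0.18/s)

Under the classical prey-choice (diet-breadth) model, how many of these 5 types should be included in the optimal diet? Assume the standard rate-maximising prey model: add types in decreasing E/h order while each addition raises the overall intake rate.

Rank by E/h (kJ/s): crayfish 2.43, bluegill 1.17, fathead minnows 0.876, dragonfly nymphs 0.52, tadpoles 0.162. Include each in turn until the next type's E/h falls below the running intake rate.
Rate on top 1: 1.77. bluegill: 1.17 < 1.77 → exclude; stop.
Optimal diet: crayfish — 1 of 5 types.

1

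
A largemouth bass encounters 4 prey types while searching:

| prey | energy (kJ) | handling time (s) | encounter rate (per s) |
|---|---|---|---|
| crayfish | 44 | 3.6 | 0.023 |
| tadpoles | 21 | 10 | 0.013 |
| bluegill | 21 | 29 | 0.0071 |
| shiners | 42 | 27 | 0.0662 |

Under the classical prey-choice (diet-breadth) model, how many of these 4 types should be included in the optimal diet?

3

Rank by E/h (kJ/s): crayfish 12.2, tadpoles 2.1, shiners 1.56, bluegill 0.724. Include each in turn until the next type's E/h falls below the running intake rate.
Rate on top 1: 0.9346. tadpoles: 2.1 > 0.9346 → include.
Rate on top 2: 1.06. shiners: 1.56 > 1.06 → include.
Rate on top 3: 1.355. bluegill: 0.724 < 1.355 → exclude; stop.
Optimal diet: crayfish, tadpoles, shiners — 3 of 4 types.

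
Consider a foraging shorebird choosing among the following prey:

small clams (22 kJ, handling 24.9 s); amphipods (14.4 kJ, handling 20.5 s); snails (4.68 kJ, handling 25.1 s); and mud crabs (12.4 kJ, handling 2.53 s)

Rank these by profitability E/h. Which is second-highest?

Profitability E/h (kJ/s): small clams = 22/24.9 = 0.884, amphipods = 14.4/20.5 = 0.702, snails = 4.68/25.1 = 0.186, mud crabs = 12.4/2.53 = 4.9.
Ranked: mud crabs > small clams > amphipods > snails.

small clams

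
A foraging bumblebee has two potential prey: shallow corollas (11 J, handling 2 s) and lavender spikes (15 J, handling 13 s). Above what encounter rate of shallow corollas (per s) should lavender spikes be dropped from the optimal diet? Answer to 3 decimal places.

0.133 per s

Drop lavender spikes once their profitability E₂/h₂ falls below the rate achievable on shallow corollas alone: E₂/h₂ = λE₁/(1 + λh₁).
Solve for λ: λE₁h₂ = E₂(1 + λh₁) → λ(E₁h₂ − E₂h₁) = E₂ → λ = E₂/(E₁h₂ − E₂h₁).
λ = 15/(11×13 − 15×2) = 15/113 = 0.1327 per s.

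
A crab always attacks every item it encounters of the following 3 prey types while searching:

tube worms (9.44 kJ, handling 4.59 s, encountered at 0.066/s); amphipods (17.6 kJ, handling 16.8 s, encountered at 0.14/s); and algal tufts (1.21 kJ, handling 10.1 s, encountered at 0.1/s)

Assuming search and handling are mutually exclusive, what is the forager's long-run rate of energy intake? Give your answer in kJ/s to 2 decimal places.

R = (0.066×9.44 + 0.14×17.6 + 0.1×1.21) / (1 + 0.066×4.59 + 0.14×16.8 + 0.1×10.1) = 3.208/4.665 = 0.6877 kJ/s.

0.69 kJ/s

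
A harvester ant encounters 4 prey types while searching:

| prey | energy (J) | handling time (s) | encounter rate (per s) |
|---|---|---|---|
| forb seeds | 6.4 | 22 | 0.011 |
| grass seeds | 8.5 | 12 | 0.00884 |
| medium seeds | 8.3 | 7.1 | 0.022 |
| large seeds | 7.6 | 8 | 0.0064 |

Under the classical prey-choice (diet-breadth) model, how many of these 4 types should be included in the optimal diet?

4

Profitabilities (E/h, J/s): medium seeds 1.17, large seeds 0.95, grass seeds 0.708, forb seeds 0.291. Add prey in this order while the next type's profitability exceeds the intake rate on those already taken.
Rate on top 1: 0.1579. large seeds: 0.95 > 0.1579 → include.
Rate on top 2: 0.1915. grass seeds: 0.708 > 0.1915 → include.
Rate on top 3: 0.2333. forb seeds: 0.291 > 0.2333 → include.
Optimal diet: medium seeds, large seeds, grass seeds, forb seeds — 4 of 4 types.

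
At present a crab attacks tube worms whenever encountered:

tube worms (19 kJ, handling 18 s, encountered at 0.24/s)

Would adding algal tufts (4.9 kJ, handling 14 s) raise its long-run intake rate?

On tube worms alone, R = ΣλE/(1+Σλh) = 4.56/5.32 = 0.8571 kJ/s.
Profitability of algal tufts: 4.9/14 = 0.35 kJ/s.
Since 0.35 < R, time spent handling algal tufts is better spent searching.

No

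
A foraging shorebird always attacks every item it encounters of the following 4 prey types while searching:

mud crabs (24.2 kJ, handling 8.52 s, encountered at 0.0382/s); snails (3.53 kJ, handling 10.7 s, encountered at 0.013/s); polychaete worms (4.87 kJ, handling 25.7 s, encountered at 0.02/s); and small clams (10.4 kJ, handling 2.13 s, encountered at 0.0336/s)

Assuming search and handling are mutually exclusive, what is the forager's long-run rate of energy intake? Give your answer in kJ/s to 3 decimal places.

0.691 kJ/s

R = (0.0382×24.2 + 0.013×3.53 + 0.02×4.87 + 0.0336×10.4) / (1 + 0.0382×8.52 + 0.013×10.7 + 0.02×25.7 + 0.0336×2.13) = 1.417/2.05 = 0.6913 kJ/s.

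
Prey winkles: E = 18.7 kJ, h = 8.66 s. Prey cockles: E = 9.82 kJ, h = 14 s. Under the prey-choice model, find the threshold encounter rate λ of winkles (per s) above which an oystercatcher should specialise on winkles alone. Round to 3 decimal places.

0.056 per s

The zero-one rule: include cockles iff E₂/h₂ > λE₁/(1+λh₁). Equality gives the switch point.
λE₁h₂ = E₂ + λE₂h₁ ⇒ λ = E₂/(E₁h₂ − E₂h₁) = 9.82/(261.8 − 85.04) = 0.05556 per s.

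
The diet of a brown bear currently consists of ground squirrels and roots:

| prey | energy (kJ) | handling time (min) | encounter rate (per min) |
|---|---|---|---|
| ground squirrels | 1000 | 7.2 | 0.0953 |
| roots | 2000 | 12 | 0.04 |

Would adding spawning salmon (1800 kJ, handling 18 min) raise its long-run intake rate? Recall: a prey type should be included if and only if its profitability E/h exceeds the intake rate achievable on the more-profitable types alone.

Intake rate on the current diet: R = (0.0953×1000 + 0.04×2000) / (1 + 0.0953×7.2 + 0.04×12) = 175.3/2.166 = 80.93 kJ/min.
Profitability of spawning salmon: 1800/18 = 100 kJ/min.
100 > 80.93, so adding spawning salmon raises the average — include it.

Yes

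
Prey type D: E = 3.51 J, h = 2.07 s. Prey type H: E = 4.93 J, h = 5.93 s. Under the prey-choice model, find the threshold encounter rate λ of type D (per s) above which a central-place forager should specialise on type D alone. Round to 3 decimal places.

At the threshold, the rate on type D alone equals the profitability of type H: λ·3.51/(1 + λ·2.07) = 4.93/5.93 = 0.8314.
Rearranging, λ(3.51 − 0.8314×2.07) = 0.8314, so λ = 0.8314/1.789 = 0.4647 per s.

0.465 per s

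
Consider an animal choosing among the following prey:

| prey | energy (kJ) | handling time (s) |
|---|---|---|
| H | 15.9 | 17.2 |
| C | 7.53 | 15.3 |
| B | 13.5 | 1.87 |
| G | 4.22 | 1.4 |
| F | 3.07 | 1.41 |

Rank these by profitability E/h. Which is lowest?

Profitability E/h (kJ/s): H = 15.9/17.2 = 0.924, C = 7.53/15.3 = 0.492, B = 13.5/1.87 = 7.22, G = 4.22/1.4 = 3.01, F = 3.07/1.41 = 2.18.
Ranked: B > G > F > H > C.

C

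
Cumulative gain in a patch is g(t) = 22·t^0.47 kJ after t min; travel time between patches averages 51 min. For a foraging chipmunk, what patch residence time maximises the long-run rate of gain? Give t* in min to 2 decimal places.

45.23 min

Optimal t* satisfies g'(t*) = g(t*)/(T + t*).
g'(t) = 0.47·22·t^-0.53. Setting 0.47·22·t^-0.53 = 22·t^0.47/(51+t) gives 0.47(51+t) = t, so 0.53·t = 0.47×51.
t* = 0.47×51/0.53 = 45.23 min.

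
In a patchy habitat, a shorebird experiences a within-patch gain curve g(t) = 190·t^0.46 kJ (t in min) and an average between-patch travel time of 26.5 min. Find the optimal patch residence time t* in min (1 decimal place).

Maximise g(t)/(T+t): set derivative to zero → g'(t)(T+t) = g(t).
g'(t) = 0.46·190·t^-0.54. Setting 0.46·190·t^-0.54 = 190·t^0.46/(26.5+t) gives 0.46(26.5+t) = t, so 0.54·t = 0.46×26.5.
t* = 0.46×26.5/0.54 = 22.57 min.

22.6 min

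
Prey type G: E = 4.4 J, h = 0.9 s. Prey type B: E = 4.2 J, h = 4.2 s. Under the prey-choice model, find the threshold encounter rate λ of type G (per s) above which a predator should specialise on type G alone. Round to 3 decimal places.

0.286 per s

Drop type B once their profitability E₂/h₂ falls below the rate achievable on type G alone: E₂/h₂ = λE₁/(1 + λh₁).
Solve for λ: λE₁h₂ = E₂(1 + λh₁) → λ(E₁h₂ − E₂h₁) = E₂ → λ = E₂/(E₁h₂ − E₂h₁).
λ = 4.2/(4.4×4.2 − 4.2×0.9) = 4.2/14.7 = 0.2857 per s.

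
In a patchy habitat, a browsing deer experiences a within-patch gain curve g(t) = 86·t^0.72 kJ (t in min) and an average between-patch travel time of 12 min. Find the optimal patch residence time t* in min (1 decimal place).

By the marginal value theorem, leave when the instantaneous gain rate g'(t) equals the habitat-wide average g(t)/(T + t).
g'(t) = 0.72·86·t^-0.28. Setting 0.72·86·t^-0.28 = 86·t^0.72/(12+t) gives 0.72(12+t) = t, so 0.28·t = 0.72×12.
t* = 0.72×12/0.28 = 30.86 min.

30.9 min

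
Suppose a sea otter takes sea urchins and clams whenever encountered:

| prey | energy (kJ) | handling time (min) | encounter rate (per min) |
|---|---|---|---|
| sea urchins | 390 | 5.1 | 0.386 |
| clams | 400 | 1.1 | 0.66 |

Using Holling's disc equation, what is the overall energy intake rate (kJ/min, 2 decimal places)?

112.20 kJ/min

Energy encountered per unit search time: 0.386×390 + 0.66×400 = 414.5 kJ/min.
Handling time per unit search time: 0.386×5.1 + 0.66×1.1 = 2.695.
Rate = 414.5/(1 + 2.695) = 112.2 kJ/min.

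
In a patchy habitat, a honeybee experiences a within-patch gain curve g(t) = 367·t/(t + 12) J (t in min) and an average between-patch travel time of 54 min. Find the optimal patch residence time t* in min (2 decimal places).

By the marginal value theorem, leave when the instantaneous gain rate g'(t) equals the habitat-wide average g(t)/(T + t).
g'(t) = 367·12/(t + 12)². Setting 367·12/(t+12)² = 367t/[(t+12)(54+t)] gives 12(54+t) = t(t+12), so t² = 12×54 = 648.
t* = √648 = 25.46 min.

25.46 min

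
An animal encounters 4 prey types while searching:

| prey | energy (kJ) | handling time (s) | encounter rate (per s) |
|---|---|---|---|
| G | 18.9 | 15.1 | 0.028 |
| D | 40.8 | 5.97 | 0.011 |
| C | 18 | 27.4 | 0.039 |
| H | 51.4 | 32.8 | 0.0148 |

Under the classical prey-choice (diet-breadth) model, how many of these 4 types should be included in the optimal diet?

3

Rank by E/h (kJ/s): D 6.83, H 1.57, G 1.25, C 0.657. Include each in turn until the next type's E/h falls below the running intake rate.
Rate on top 1: 0.4211. H: 1.57 > 0.4211 → include.
Rate on top 2: 0.7798. G: 1.25 > 0.7798 → include.
Rate on top 3: 0.8809. C: 0.657 < 0.8809 → exclude; stop.
Optimal diet: D, H, G — 3 of 4 types.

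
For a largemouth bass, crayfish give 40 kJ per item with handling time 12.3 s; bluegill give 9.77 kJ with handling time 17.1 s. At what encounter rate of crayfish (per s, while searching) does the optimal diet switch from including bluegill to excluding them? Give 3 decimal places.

0.017 per s

The zero-one rule: include bluegill iff E₂/h₂ > λE₁/(1+λh₁). Equality gives the switch point.
λE₁h₂ = E₂ + λE₂h₁ ⇒ λ = E₂/(E₁h₂ − E₂h₁) = 9.77/(684 − 120.2) = 0.01733 per s.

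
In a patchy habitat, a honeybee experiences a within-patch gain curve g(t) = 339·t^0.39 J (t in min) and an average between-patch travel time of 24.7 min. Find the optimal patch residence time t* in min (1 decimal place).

Optimal t* satisfies g'(t*) = g(t*)/(T + t*).
g'(t) = 0.39·339·t^-0.61. Setting 0.39·339·t^-0.61 = 339·t^0.39/(24.7+t) gives 0.39(24.7+t) = t, so 0.61·t = 0.39×24.7.
t* = 0.39×24.7/0.61 = 15.79 min.

15.8 min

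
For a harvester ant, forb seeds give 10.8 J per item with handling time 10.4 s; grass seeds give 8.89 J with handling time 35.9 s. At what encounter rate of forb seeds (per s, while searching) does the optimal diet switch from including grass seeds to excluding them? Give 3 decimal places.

The zero-one rule: include grass seeds iff E₂/h₂ > λE₁/(1+λh₁). Equality gives the switch point.
λE₁h₂ = E₂ + λE₂h₁ ⇒ λ = E₂/(E₁h₂ − E₂h₁) = 8.89/(387.7 − 92.46) = 0.03011 per s.

0.030 per s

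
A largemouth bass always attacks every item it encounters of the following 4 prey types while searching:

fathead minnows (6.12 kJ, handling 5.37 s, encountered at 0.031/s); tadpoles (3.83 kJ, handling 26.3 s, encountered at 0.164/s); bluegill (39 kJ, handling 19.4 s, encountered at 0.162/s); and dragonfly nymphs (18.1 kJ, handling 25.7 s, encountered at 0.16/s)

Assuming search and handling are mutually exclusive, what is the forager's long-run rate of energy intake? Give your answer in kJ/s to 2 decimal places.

0.79 kJ/s

R = (0.031×6.12 + 0.164×3.83 + 0.162×39 + 0.16×18.1) / (1 + 0.031×5.37 + 0.164×26.3 + 0.162×19.4 + 0.16×25.7) = 10.03/12.73 = 0.7878 kJ/s.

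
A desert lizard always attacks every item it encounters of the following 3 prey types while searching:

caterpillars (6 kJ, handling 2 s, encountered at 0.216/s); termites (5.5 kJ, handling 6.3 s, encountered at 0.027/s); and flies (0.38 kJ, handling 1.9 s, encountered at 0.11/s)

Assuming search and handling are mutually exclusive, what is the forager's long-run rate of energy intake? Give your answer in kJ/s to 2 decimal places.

0.82 kJ/s

R = (0.216×6 + 0.027×5.5 + 0.11×0.38) / (1 + 0.216×2 + 0.027×6.3 + 0.11×1.9) = 1.486/1.811 = 0.8207 kJ/s.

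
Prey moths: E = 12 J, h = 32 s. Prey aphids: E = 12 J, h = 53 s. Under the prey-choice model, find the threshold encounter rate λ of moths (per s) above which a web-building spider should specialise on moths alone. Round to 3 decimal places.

0.048 per s

Drop aphids once their profitability E₂/h₂ falls below the rate achievable on moths alone: E₂/h₂ = λE₁/(1 + λh₁).
Solve for λ: λE₁h₂ = E₂(1 + λh₁) → λ(E₁h₂ − E₂h₁) = E₂ → λ = E₂/(E₁h₂ − E₂h₁).
λ = 12/(12×53 − 12×32) = 12/252 = 0.04762 per s.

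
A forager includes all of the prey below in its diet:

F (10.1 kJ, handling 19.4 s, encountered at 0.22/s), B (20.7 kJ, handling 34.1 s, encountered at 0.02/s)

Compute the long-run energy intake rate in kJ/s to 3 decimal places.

0.443 kJ/s

Energy encountered per unit search time: 0.22×10.1 + 0.02×20.7 = 2.636 kJ/s.
Handling time per unit search time: 0.22×19.4 + 0.02×34.1 = 4.95.
Rate = 2.636/(1 + 4.95) = 0.443 kJ/s.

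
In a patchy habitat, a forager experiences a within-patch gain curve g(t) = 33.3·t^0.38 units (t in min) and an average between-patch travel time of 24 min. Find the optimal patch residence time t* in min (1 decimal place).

By the marginal value theorem, leave when the instantaneous gain rate g'(t) equals the habitat-wide average g(t)/(T + t).
g'(t) = 0.38·33.3·t^-0.62. Setting 0.38·33.3·t^-0.62 = 33.3·t^0.38/(24+t) gives 0.38(24+t) = t, so 0.62·t = 0.38×24.
t* = 0.38×24/0.62 = 14.71 min.

14.7 min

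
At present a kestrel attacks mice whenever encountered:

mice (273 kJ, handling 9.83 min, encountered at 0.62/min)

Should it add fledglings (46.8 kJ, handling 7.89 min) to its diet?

No

Current rate: (0.62×273)/(1 + 0.62×9.83) = 23.86 kJ/min.
fledglings: E/h = 46.8/7.89 = 5.932 kJ/min.
5.932 < 23.86, so adding fledglings would lower the average — exclude it.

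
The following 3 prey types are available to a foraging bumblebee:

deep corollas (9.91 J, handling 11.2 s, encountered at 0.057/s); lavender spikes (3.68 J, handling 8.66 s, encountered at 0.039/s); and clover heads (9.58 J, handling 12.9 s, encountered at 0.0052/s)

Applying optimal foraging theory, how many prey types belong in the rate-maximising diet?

Rank by E/h (J/s): deep corollas 0.885, clover heads 0.743, lavender spikes 0.425. Include each in turn until the next type's E/h falls below the running intake rate.
Rate on top 1: 0.3448. clover heads: 0.743 > 0.3448 → include.
Rate on top 2: 0.3604. lavender spikes: 0.425 > 0.3604 → include.
Optimal diet: deep corollas, clover heads, lavender spikes — 3 of 3 types.

3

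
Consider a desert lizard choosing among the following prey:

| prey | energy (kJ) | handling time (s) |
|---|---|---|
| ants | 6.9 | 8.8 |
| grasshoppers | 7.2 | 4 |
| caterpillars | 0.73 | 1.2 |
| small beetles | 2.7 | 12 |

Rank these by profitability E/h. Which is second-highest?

ants

In descending order of E/h:
grasshoppers: 7.2/4 = 1.8 kJ/s
ants: 6.9/8.8 = 0.784 kJ/s
caterpillars: 0.73/1.2 = 0.608 kJ/s
small beetles: 2.7/12 = 0.225 kJ/s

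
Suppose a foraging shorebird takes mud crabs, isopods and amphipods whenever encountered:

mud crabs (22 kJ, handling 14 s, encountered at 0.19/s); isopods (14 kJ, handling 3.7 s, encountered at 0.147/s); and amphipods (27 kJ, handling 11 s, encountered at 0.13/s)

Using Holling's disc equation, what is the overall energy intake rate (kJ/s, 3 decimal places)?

R = (0.19×22 + 0.147×14 + 0.13×27) / (1 + 0.19×14 + 0.147×3.7 + 0.13×11) = 9.748/5.634 = 1.73 kJ/s.

1.730 kJ/s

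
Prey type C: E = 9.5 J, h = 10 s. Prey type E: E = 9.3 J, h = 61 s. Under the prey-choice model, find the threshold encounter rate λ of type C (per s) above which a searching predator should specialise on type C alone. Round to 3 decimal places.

The zero-one rule: include type E iff E₂/h₂ > λE₁/(1+λh₁). Equality gives the switch point.
λE₁h₂ = E₂ + λE₂h₁ ⇒ λ = E₂/(E₁h₂ − E₂h₁) = 9.3/(579.5 − 93) = 0.01912 per s.

0.019 per s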